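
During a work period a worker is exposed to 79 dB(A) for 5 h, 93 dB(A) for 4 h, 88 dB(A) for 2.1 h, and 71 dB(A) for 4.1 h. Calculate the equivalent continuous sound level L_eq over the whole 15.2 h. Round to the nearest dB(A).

Weight each interval's intensity by its duration and average over T = 15.2 h:
Σ tᵢ·10^(Lᵢ/10) = 5·10^(79/10) + 4·10^(93/10) + 2.1·10^(88/10) + 4.1·10^(71/10) = 9.755e+09.
L_eq = 10·log₁₀(9.755e+09/15.2) = 88.07 dB(A).

88 dB(A)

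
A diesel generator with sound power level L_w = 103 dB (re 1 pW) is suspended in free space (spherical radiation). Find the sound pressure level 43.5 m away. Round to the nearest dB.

59 dB

L_p = L_w − 10·log₁₀(4π·r²) with r = 43.5 m.
4π·r² = 2.378e+04 m², 10·log₁₀ of that is 43.762 dB.
L_p = 103 − 43.762 = 59.24 dB.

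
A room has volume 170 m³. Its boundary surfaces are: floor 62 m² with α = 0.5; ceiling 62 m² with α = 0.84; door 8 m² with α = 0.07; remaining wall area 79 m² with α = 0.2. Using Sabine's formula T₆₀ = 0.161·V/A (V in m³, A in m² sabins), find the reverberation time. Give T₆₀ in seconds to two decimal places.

0.28 s

A = Σ Sᵢαᵢ = 62·0.5 + 62·0.84 + 8·0.07 + 79·0.2 = 99.44 m².
T₆₀ = 0.161·V/A = 0.161·170/99.44 = 0.275 s.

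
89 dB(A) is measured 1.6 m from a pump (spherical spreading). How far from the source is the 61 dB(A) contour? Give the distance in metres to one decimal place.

40.2 m

The 28.0 dB drop corresponds to a distance ratio of 10^(28.0/20) for a point source.
r₂ = 1.6·10^((89−61)/20) = 1.6·10^(28.0/20) = 40.19 m.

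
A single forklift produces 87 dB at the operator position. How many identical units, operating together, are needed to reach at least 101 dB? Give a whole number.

26

N identical sources give L₁ + 10·log₁₀ N, so require 10·log₁₀ N ≥ 101 − 87 = 14.0 dB.
N ≥ 10^(14.0/10) = 25.119, so N = 26.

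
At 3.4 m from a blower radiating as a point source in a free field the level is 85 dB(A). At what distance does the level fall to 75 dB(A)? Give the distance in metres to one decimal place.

10.8 m

The 10.0 dB drop corresponds to a distance ratio of 10^(10.0/20) for a point source.
r₂ = 3.4·10^((85−75)/20) = 3.4·10^(10.0/20) = 10.75 m.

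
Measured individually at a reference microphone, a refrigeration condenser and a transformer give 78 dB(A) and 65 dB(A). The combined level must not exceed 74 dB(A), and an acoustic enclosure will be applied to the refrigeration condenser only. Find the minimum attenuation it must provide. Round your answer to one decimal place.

The untreated sources together contribute 10^(65/10) = 3.162e+06, i.e. 65.00 dB(A).
The limit corresponds to 10^(74/10) = 2.512e+07; subtracting the fixed part leaves 2.196e+07 for the refrigeration condenser, i.e. 73.42 dB(A).
So the refrigeration condenser must be reduced from 78 to 73.42 dB(A): IL = 4.58 dB.

4.6 dB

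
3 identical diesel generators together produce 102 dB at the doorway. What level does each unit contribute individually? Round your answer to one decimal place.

For N identical incoherent sources L_total = L₁ + 10·log₁₀ N, so L₁ = 102 − 10·log₁₀(3) = 102 − 4.771.

97.2 dB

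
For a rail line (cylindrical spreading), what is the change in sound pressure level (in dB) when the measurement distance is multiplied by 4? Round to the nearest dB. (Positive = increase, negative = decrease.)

With cylindrical spreading the level changes by −10·log₁₀(r₂/r₁).
ΔL = −10·log₁₀(4) = -6.02 dB.

-6 dB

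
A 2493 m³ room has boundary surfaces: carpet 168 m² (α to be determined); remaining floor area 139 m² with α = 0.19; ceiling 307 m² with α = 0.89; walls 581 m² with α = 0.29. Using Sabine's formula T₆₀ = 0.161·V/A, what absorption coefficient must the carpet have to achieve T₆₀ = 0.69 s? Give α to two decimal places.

0.68

Required total absorption A = 0.161·2493/0.69 = 581.70 m².
Absorption from the other surfaces = 139·0.19 + 307·0.89 + 581·0.29 = 468.13 m², so the carpet must supply 113.57 m² over 168 m².
α = 113.57/168 = 0.676.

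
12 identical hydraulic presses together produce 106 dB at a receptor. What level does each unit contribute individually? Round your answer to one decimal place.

For N identical incoherent sources L_total = L₁ + 10·log₁₀ N, so L₁ = 106 − 10·log₁₀(12) = 106 − 10.792.

95.2 dB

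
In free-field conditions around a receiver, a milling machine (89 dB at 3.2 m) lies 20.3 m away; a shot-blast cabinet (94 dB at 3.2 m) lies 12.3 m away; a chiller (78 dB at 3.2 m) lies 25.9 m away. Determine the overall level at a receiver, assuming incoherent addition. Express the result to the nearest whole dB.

First find each source's level at the receiver (point-source: −20·log₁₀(r/r_ref)), then combine on an intensity basis.
milling machine: 89 − 20·log₁₀(20.3/3.2) = 89 − 16.05 = 72.95 dB.
shot-blast cabinet: 94 − 20·log₁₀(12.3/3.2) = 94 − 11.70 = 82.30 dB.
chiller: 78 − 20·log₁₀(25.9/3.2) = 78 − 18.16 = 59.84 dB.
Σ 10^(L/10) = 1.907e+08 → L_total = 10·log₁₀(1.907e+08) = 82.80 dB.

83 dB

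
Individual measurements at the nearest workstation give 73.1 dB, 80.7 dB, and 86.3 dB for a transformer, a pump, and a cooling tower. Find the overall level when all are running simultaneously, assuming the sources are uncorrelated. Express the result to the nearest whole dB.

88 dB

Incoherent sources combine by intensity addition: L_total = 10·log₁₀(Σ 10^(L_i/10)).
Σ 10^(L/10) = 10^(73.1/10) + 10^(80.7/10) + 10^(86.3/10) = 5.645e+08.
L_total = 10·log₁₀(5.645e+08) = 87.52 dB.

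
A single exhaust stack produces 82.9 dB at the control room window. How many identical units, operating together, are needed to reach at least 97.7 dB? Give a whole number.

N identical sources give L₁ + 10·log₁₀ N, so require 10·log₁₀ N ≥ 97.7 − 82.9 = 14.8 dB.
N ≥ 10^(14.8/10) = 30.200, so N = 31.

31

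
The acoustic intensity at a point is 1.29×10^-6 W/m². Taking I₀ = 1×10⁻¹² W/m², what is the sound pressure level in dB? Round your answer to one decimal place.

61.1 dB

L = 10·log₁₀(I/I₀) = 10·log₁₀(1.29×10^-6/10⁻¹²) = 10·log₁₀(1.29×10^6).
L = 10·(0.1106 + 6) = 61.11 dB.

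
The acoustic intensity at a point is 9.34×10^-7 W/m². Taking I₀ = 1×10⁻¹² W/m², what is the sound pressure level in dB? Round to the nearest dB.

60 dB

Dividing by I₀ shifts the exponent by 12: I/I₀ = 9.34×10^5.
L = 10·(0.9703 + 5) = 59.70 dB.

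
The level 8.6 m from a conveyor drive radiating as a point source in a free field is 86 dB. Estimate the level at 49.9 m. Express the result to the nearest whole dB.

For a point source, L₂ = L₁ − 20·log₁₀(r₂/r₁).
L₂ = 86 − 20·log₁₀(49.9/8.6) = 86 − 15.272 = 70.73 dB.

71 dB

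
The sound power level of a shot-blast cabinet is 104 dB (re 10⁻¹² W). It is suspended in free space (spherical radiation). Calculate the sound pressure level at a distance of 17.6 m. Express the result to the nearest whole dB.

68 dB

The power spreads over a sphere of area 4π·r², so L_p = L_w − 10·log₁₀(4π·r²).
4π·r² = 3893 m², 10·log₁₀ of that is 35.902 dB.
L_p = 104 − 35.902 = 68.10 dB.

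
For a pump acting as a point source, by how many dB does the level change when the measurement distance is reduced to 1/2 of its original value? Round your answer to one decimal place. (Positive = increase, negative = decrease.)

+6.0 dB

With spherical spreading the level changes by −20·log₁₀(r₂/r₁).
ΔL = −20·log₁₀(0.5) = +6.02 dB.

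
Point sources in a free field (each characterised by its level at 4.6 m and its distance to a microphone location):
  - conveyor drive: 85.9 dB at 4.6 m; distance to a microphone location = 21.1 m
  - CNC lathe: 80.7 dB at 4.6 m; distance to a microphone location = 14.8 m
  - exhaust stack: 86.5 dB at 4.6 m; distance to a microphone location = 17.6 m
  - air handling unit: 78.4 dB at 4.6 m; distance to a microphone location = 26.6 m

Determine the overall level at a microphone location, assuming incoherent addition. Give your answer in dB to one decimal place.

78.0 dB

Propagate each source to the receiver with L = L_ref − 20·log₁₀(r/r_ref), then add intensities.
conveyor drive: 85.9 − 20·log₁₀(21.1/4.6) = 85.9 − 13.23 = 72.67 dB.
CNC lathe: 80.7 − 20·log₁₀(14.8/4.6) = 80.7 − 10.15 = 70.55 dB.
exhaust stack: 86.5 − 20·log₁₀(17.6/4.6) = 86.5 − 11.66 = 74.84 dB.
air handling unit: 78.4 − 20·log₁₀(26.6/4.6) = 78.4 − 15.24 = 63.16 dB.
Σ 10^(L/10) = 6.242e+07 → L_total = 10·log₁₀(6.242e+07) = 77.95 dB.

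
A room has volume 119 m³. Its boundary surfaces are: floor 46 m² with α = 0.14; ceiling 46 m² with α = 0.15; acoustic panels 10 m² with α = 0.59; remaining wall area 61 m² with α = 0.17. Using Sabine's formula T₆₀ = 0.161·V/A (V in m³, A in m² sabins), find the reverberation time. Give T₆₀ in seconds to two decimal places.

Total absorption A = 46·0.14 + 46·0.15 + 10·0.59 + 61·0.17 = 29.61 m² sabins.
T₆₀ = 0.161·V/A = 0.161·119/29.61 = 0.647 s.

0.65 s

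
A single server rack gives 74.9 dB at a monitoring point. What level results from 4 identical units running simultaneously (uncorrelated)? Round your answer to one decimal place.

80.9 dB

N identical incoherent sources raise the level by 10·log₁₀ N.
L_total = 74.9 + 10·log₁₀(4) = 74.9 + 6.021 = 80.92 dB.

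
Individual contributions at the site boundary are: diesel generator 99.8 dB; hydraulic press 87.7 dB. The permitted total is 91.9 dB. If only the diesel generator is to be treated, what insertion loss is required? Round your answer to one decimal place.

The untreated sources together contribute 10^(87.7/10) = 5.888e+08, i.e. 87.70 dB.
To meet 91.9 dB overall, the treated diesel generator may contribute at most 10^(91.9/10) − 5.888e+08 = 9.600e+08, i.e. 89.82 dB.
Required insertion loss = 99.8 − 89.82 = 9.98 dB.

10.0 dB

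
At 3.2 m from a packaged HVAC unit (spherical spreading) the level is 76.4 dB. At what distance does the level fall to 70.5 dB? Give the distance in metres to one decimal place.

6.3 m

For a point source L₁ − L₂ = 20·log₁₀(r₂/r₁), so r₂ = r₁·10^((L₁−L₂)/20).
r₂ = 3.2·10^((76.4−70.5)/20) = 3.2·10^(5.9/20) = 6.31 m.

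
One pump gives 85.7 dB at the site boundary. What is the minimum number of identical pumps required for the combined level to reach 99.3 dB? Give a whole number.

23

N identical sources give L₁ + 10·log₁₀ N, so require 10·log₁₀ N ≥ 99.3 − 85.7 = 13.6 dB.
N ≥ 10^(13.6/10) = 22.909, so N = 23.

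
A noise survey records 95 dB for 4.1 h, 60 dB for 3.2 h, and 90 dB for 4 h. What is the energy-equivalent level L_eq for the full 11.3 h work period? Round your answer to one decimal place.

L_eq = 10·log₁₀[(1/T)·Σ tᵢ·10^(Lᵢ/10)] with T = 11.3 h.
Σ tᵢ·10^(Lᵢ/10) = 4.1·10^(95/10) + 3.2·10^(60/10) + 4·10^(90/10) = 1.697e+10.
L_eq = 10·log₁₀(1.697e+10/11.3) = 91.77 dB.

91.8 dB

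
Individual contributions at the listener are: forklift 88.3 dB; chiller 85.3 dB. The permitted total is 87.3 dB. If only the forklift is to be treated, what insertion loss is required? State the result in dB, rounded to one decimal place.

5.3 dB

Fixed contribution from the other source: Σ 10^(L/10) = 10^(85.3/10) = 3.388e+08 (85.30 dB).
To meet 87.3 dB overall, the treated forklift may contribute at most 10^(87.3/10) − 3.388e+08 = 1.982e+08, i.e. 82.97 dB.
So the forklift must be reduced from 88.3 to 82.97 dB: IL = 5.33 dB.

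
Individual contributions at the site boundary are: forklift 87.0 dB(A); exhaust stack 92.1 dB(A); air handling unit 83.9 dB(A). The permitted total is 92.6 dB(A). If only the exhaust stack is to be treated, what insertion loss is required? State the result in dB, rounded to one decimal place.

1.8 dB

Everything except the exhaust stack sums to 10^(87.0/10) + 10^(83.9/10) = 7.467e+08 in linear terms, 88.73 dB(A).
The limit corresponds to 10^(92.6/10) = 1.820e+09; subtracting the fixed part leaves 1.073e+09 for the exhaust stack, i.e. 90.31 dB(A).
Required insertion loss = 92.1 − 90.31 = 1.79 dB.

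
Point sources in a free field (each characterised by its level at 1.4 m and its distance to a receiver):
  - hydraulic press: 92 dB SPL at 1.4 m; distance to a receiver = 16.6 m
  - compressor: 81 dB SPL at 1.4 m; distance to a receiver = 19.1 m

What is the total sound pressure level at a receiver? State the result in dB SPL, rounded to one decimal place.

First find each source's level at the receiver (point-source: −20·log₁₀(r/r_ref)), then combine on an intensity basis.
hydraulic press: 92 − 20·log₁₀(16.6/1.4) = 92 − 21.48 = 70.52 dB SPL.
compressor: 81 − 20·log₁₀(19.1/1.4) = 81 − 22.70 = 58.30 dB SPL.
Σ 10^(L/10) = 1.195e+07 → L_total = 10·log₁₀(1.195e+07) = 70.77 dB SPL.

70.8 dB SPL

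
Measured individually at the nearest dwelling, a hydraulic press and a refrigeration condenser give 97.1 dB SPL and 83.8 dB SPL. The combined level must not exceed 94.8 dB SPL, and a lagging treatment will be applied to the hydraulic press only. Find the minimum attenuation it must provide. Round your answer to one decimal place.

2.7 dB

Fixed contribution from the other source: Σ 10^(L/10) = 10^(83.8/10) = 2.399e+08 (83.80 dB SPL).
The limit corresponds to 10^(94.8/10) = 3.020e+09; subtracting the fixed part leaves 2.780e+09 for the hydraulic press, i.e. 94.44 dB SPL.
So the hydraulic press must be reduced from 97.1 to 94.44 dB SPL: IL = 2.66 dB.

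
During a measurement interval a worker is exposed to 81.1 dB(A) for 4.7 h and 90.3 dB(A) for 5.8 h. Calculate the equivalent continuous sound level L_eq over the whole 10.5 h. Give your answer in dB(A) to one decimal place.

L_eq = 10·log₁₀[(1/T)·Σ tᵢ·10^(Lᵢ/10)] with T = 10.5 h.
Σ tᵢ·10^(Lᵢ/10) = 4.7·10^(81.1/10) + 5.8·10^(90.3/10) = 6.820e+09.
L_eq = 10·log₁₀(6.820e+09/10.5) = 88.13 dB(A).

88.1 dB(A)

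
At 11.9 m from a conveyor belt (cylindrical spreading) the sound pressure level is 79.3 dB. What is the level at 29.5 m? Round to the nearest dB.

Line-source attenuation: ΔL = 10·log₁₀(r₂/r₁) = 10·log₁₀(29.5/11.9) = 3.943 dB.
L₂ = 79.3 − 10·log₁₀(29.5/11.9) = 79.3 − 3.943 = 75.36 dB.

75 dB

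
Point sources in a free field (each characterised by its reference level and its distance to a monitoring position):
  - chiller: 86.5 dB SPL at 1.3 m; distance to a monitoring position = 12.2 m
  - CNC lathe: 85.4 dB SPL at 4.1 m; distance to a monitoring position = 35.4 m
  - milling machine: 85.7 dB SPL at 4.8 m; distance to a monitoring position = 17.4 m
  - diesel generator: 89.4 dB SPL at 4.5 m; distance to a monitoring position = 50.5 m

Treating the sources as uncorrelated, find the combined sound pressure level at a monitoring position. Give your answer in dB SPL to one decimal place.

76.5 dB SPL

Apply inverse-square spreading to bring every level to the receiver, then sum 10^(L/10).
chiller: 86.5 − 20·log₁₀(12.2/1.3) = 86.5 − 19.45 = 67.05 dB SPL.
CNC lathe: 85.4 − 20·log₁₀(35.4/4.1) = 85.4 − 18.72 = 66.68 dB SPL.
milling machine: 85.7 − 20·log₁₀(17.4/4.8) = 85.7 − 11.19 = 74.51 dB SPL.
diesel generator: 89.4 − 20·log₁₀(50.5/4.5) = 89.4 − 21.00 = 68.40 dB SPL.
Σ 10^(L/10) = 4.491e+07 → L_total = 10·log₁₀(4.491e+07) = 76.52 dB SPL.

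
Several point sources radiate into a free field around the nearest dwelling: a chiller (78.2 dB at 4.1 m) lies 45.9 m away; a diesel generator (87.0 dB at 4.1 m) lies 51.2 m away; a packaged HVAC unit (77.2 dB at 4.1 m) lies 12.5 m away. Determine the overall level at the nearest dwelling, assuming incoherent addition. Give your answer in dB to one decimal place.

69.7 dB

First find each source's level at the receiver (point-source: −20·log₁₀(r/r_ref)), then combine on an intensity basis.
chiller: 78.2 − 20·log₁₀(45.9/4.1) = 78.2 − 20.98 = 57.22 dB.
diesel generator: 87.0 − 20·log₁₀(51.2/4.1) = 87.0 − 21.93 = 65.07 dB.
packaged HVAC unit: 77.2 − 20·log₁₀(12.5/4.1) = 77.2 − 9.68 = 67.52 dB.
Σ 10^(L/10) = 9.387e+06 → L_total = 10·log₁₀(9.387e+06) = 69.73 dB.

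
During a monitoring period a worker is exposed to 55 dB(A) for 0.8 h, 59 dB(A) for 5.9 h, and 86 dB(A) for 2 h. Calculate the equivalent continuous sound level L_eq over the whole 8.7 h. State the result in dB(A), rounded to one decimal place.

79.6 dB(A)

L_eq = 10·log₁₀[(1/T)·Σ tᵢ·10^(Lᵢ/10)] with T = 8.7 h.
Σ tᵢ·10^(Lᵢ/10) = 0.8·10^(55/10) + 5.9·10^(59/10) + 2·10^(86/10) = 8.012e+08.
L_eq = 10·log₁₀(8.012e+08/8.7) = 79.64 dB(A).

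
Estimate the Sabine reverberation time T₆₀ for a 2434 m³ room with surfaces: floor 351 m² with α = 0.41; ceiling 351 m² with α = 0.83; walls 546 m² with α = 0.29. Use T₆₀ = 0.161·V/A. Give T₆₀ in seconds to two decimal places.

0.66 s

Total absorption A = 351·0.41 + 351·0.83 + 546·0.29 = 593.58 m² sabins.
T₆₀ = 0.161·V/A = 0.161·2434/593.58 = 0.660 s.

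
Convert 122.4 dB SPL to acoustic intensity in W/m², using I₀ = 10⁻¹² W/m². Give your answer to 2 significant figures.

1.7 W/m²

L = 10·log₁₀(I/I₀) ⇒ I = I₀·10^(L/10) = 10⁻¹² × 10^12.24.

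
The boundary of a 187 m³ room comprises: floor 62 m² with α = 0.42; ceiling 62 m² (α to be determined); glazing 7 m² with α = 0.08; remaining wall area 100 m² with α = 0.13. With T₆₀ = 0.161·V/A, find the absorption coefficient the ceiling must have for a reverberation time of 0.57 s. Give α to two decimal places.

From T₆₀ = 0.161·V/A, the target T₆₀ = 0.57 s needs A = 0.161·187/0.57 = 52.82 m².
Absorption from the other surfaces = 62·0.42 + 7·0.08 + 100·0.13 = 39.60 m², so the ceiling must supply 13.22 m² over 62 m².
α = 13.22/62 = 0.213.

0.21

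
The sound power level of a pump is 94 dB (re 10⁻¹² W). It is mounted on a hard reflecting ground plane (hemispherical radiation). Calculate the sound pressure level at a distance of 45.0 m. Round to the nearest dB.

Free-field hemispherical radiation: L_p = L_w − 10·log₁₀(2π·r²), r = 45.0 m.
2π·r² = 1.272e+04 m², 10·log₁₀ of that is 41.046 dB.
L_p = 94 − 41.046 = 52.95 dB.

53 dB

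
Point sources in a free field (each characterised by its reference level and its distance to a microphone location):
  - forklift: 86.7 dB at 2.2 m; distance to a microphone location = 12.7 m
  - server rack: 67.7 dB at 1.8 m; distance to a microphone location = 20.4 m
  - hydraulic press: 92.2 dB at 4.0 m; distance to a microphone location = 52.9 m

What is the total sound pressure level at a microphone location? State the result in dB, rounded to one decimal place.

Propagate each source to the receiver with L = L_ref − 20·log₁₀(r/r_ref), then add intensities.
forklift: 86.7 − 20·log₁₀(12.7/2.2) = 86.7 − 15.23 = 71.47 dB.
server rack: 67.7 − 20·log₁₀(20.4/1.8) = 67.7 − 21.09 = 46.61 dB.
hydraulic press: 92.2 − 20·log₁₀(52.9/4.0) = 92.2 − 22.43 = 69.77 dB.
Σ 10^(L/10) = 2.357e+07 → L_total = 10·log₁₀(2.357e+07) = 73.72 dB.

73.7 dB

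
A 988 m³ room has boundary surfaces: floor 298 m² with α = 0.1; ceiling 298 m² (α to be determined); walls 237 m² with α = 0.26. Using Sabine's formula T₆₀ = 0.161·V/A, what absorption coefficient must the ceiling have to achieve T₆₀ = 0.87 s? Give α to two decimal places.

A = 0.161·V/T₆₀ = 0.161·988/0.87 = 182.84 m² sabins.
Absorption from the other surfaces = 298·0.1 + 237·0.26 = 91.42 m², so the ceiling must supply 91.42 m² over 298 m².
α = 91.42/298 = 0.307.

0.31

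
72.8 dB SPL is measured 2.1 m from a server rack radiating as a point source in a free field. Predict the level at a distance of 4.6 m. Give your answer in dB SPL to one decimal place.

Point-source attenuation: ΔL = 20·log₁₀(r₂/r₁) = 20·log₁₀(4.6/2.1) = 6.811 dB.
L₂ = 72.8 − 20·log₁₀(4.6/2.1) = 72.8 − 6.811 = 65.99 dB SPL.

66.0 dB SPL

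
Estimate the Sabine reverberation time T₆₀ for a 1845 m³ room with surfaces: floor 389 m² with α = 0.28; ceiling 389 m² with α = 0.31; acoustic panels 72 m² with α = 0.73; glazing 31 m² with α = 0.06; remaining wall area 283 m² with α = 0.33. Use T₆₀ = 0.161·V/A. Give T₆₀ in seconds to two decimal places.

Summing Sᵢαᵢ: 389·0.28 + 389·0.31 + 72·0.73 + 31·0.06 + 283·0.33 = 377.32 m².
T₆₀ = 0.161·V/A = 0.161·1845/377.32 = 0.787 s.

0.79 s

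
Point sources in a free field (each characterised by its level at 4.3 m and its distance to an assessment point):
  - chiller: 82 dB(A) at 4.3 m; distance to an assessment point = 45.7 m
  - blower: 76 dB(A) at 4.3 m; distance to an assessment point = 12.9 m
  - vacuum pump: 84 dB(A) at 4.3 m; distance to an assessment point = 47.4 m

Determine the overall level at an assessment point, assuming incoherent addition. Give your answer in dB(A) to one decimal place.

69.0 dB(A)

Propagate each source to the receiver with L = L_ref − 20·log₁₀(r/r_ref), then add intensities.
chiller: 82 − 20·log₁₀(45.7/4.3) = 82 − 20.53 = 61.47 dB(A).
blower: 76 − 20·log₁₀(12.9/4.3) = 76 − 9.54 = 66.46 dB(A).
vacuum pump: 84 − 20·log₁₀(47.4/4.3) = 84 − 20.85 = 63.15 dB(A).
Σ 10^(L/10) = 7.894e+06 → L_total = 10·log₁₀(7.894e+06) = 68.97 dB(A).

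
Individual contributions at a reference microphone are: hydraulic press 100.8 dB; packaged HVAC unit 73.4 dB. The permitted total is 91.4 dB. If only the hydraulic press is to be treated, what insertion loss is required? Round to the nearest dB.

Fixed contribution from the other source: Σ 10^(L/10) = 10^(73.4/10) = 2.188e+07 (73.40 dB).
To meet 91.4 dB overall, the treated hydraulic press may contribute at most 10^(91.4/10) − 2.188e+07 = 1.359e+09, i.e. 91.33 dB.
So the hydraulic press must be reduced from 100.8 to 91.33 dB: IL = 9.47 dB.

9 dB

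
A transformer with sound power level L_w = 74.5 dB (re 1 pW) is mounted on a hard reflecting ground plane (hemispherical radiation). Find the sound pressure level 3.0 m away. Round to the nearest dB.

The power spreads over a hemisphere of area 2π·r², so L_p = L_w − 10·log₁₀(2π·r²).
2π·r² = 56.55 m², 10·log₁₀ of that is 17.524 dB.
L_p = 74.5 − 17.524 = 56.98 dB.

57 dB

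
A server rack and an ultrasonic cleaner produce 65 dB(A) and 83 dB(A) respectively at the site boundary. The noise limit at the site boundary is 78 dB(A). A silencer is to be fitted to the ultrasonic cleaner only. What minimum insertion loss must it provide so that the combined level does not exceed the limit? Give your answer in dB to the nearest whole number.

The untreated sources together contribute 10^(65/10) = 3.162e+06, i.e. 65.00 dB(A).
The limit corresponds to 10^(78/10) = 6.310e+07; subtracting the fixed part leaves 5.993e+07 for the ultrasonic cleaner, i.e. 77.78 dB(A).
So the ultrasonic cleaner must be reduced from 83 to 77.78 dB(A): IL = 5.22 dB.

5 dB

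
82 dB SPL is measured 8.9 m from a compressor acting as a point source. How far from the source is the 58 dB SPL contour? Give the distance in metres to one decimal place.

For a point source L₁ − L₂ = 20·log₁₀(r₂/r₁), so r₂ = r₁·10^((L₁−L₂)/20).
r₂ = 8.9·10^((82−58)/20) = 8.9·10^(24.0/20) = 141.06 m.

141.1 m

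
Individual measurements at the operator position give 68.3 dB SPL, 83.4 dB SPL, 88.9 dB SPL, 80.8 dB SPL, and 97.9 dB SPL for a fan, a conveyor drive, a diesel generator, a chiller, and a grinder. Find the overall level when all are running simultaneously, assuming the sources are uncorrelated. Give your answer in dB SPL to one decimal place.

For uncorrelated sources the intensities add, so convert each level to linear form, sum, and take 10·log₁₀ of the total.
Σ 10^(L/10) = 10^(68.3/10) + 10^(83.4/10) + 10^(88.9/10) + 10^(80.8/10) + 10^(97.9/10) = 7.288e+09.
L_total = 10·log₁₀(7.288e+09) = 98.63 dB SPL.

98.6 dB SPL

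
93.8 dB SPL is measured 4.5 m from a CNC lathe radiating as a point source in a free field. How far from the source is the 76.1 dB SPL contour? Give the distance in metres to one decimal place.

34.5 m

Point-source spreading drops the level by 20·log₁₀(r₂/r₁); inverting, r₂/r₁ = 10^(ΔL/20).
r₂ = 4.5·10^((93.8−76.1)/20) = 4.5·10^(17.7/20) = 34.53 m.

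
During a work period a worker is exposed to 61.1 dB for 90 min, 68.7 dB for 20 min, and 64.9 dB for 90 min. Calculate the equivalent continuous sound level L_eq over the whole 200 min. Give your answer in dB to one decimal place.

The energy average is taken in the linear domain: L_eq = 10·log₁₀[(Σ tᵢ·10^(Lᵢ/10))/T], T = 200 min.
Σ tᵢ·10^(Lᵢ/10) = 90·10^(61.1/10) + 20·10^(68.7/10) + 90·10^(64.9/10) = 5.423e+08.
L_eq = 10·log₁₀(5.423e+08/200) = 64.33 dB.

64.3 dB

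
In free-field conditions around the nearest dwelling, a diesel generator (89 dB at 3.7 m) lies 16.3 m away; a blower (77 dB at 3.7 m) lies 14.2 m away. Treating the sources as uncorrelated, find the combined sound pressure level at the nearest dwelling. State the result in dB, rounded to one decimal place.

76.5 dB

Apply inverse-square spreading to bring every level to the receiver, then sum 10^(L/10).
diesel generator: 89 − 20·log₁₀(16.3/3.7) = 89 − 12.88 = 76.12 dB.
blower: 77 − 20·log₁₀(14.2/3.7) = 77 − 11.68 = 65.32 dB.
Σ 10^(L/10) = 4.433e+07 → L_total = 10·log₁₀(4.433e+07) = 76.47 dB.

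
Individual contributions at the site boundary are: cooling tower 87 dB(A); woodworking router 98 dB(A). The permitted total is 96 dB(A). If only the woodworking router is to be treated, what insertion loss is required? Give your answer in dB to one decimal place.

2.6 dB

Everything except the woodworking router sums to 10^(87/10) = 5.012e+08 in linear terms, 87.00 dB(A).
The limit corresponds to 10^(96/10) = 3.981e+09; subtracting the fixed part leaves 3.480e+09 for the woodworking router, i.e. 95.42 dB(A).
Required insertion loss = 98 − 95.42 = 2.58 dB.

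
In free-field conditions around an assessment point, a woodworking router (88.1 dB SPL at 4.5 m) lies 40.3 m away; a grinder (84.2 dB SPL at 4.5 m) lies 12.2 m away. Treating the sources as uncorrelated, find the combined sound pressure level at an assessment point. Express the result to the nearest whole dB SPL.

First find each source's level at the receiver (point-source: −20·log₁₀(r/r_ref)), then combine on an intensity basis.
woodworking router: 88.1 − 20·log₁₀(40.3/4.5) = 88.1 − 19.04 = 69.06 dB SPL.
grinder: 84.2 − 20·log₁₀(12.2/4.5) = 84.2 − 8.66 = 75.54 dB SPL.
Σ 10^(L/10) = 4.384e+07 → L_total = 10·log₁₀(4.384e+07) = 76.42 dB SPL.

76 dB SPL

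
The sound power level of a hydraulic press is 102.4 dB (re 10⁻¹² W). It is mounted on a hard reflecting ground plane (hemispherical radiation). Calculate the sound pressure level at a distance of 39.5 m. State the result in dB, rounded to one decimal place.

62.5 dB

L_p = L_w − 10·log₁₀(2π·r²) with r = 39.5 m.
2π·r² = 9803 m², 10·log₁₀ of that is 39.914 dB.
L_p = 102.4 − 39.914 = 62.49 dB.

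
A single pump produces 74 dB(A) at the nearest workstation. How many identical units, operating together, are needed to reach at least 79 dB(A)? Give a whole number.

4

Need L₁ + 10·log₁₀ N ≥ 79, i.e. log₁₀ N ≥ 0.50.
N ≥ 10^(5.0/10) = 3.162, so N = 4.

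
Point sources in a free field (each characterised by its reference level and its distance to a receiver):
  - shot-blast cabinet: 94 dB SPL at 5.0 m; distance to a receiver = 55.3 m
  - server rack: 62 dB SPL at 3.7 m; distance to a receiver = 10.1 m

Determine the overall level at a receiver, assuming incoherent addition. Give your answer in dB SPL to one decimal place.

73.2 dB SPL

Propagate each source to the receiver with L = L_ref − 20·log₁₀(r/r_ref), then add intensities.
shot-blast cabinet: 94 − 20·log₁₀(55.3/5.0) = 94 − 20.88 = 73.12 dB SPL.
server rack: 62 − 20·log₁₀(10.1/3.7) = 62 − 8.72 = 53.28 dB SPL.
Σ 10^(L/10) = 2.075e+07 → L_total = 10·log₁₀(2.075e+07) = 73.17 dB SPL.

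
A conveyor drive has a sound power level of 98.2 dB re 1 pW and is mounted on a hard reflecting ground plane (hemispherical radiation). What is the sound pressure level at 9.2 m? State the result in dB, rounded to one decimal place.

Free-field hemispherical radiation: L_p = L_w − 10·log₁₀(2π·r²), r = 9.2 m.
2π·r² = 531.8 m², 10·log₁₀ of that is 27.258 dB.
L_p = 98.2 − 27.258 = 70.94 dB.

70.9 dB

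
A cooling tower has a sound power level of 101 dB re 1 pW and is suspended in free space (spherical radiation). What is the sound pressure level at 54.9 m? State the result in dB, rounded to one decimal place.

55.2 dB

The power spreads over a sphere of area 4π·r², so L_p = L_w − 10·log₁₀(4π·r²).
4π·r² = 3.788e+04 m², 10·log₁₀ of that is 45.784 dB.
L_p = 101 − 45.784 = 55.22 dB.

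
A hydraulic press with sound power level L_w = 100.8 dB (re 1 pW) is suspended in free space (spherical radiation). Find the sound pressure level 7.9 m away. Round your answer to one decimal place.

71.9 dB

Free-field spherical radiation: L_p = L_w − 10·log₁₀(4π·r²), r = 7.9 m.
4π·r² = 784.3 m², 10·log₁₀ of that is 28.945 dB.
L_p = 100.8 − 28.945 = 71.86 dB.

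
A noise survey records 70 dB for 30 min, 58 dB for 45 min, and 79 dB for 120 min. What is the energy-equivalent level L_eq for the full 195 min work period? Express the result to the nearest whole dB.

77 dB

The energy average is taken in the linear domain: L_eq = 10·log₁₀[(Σ tᵢ·10^(Lᵢ/10))/T], T = 195 min.
Σ tᵢ·10^(Lᵢ/10) = 30·10^(70/10) + 45·10^(58/10) + 120·10^(79/10) = 9.860e+09.
L_eq = 10·log₁₀(9.860e+09/195) = 77.04 dB.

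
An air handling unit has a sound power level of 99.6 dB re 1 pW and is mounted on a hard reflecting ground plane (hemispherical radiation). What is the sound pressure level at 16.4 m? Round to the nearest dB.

67 dB

L_p = L_w − 10·log₁₀(2π·r²) with r = 16.4 m.
2π·r² = 1690 m², 10·log₁₀ of that is 32.279 dB.
L_p = 99.6 − 32.279 = 67.32 dB.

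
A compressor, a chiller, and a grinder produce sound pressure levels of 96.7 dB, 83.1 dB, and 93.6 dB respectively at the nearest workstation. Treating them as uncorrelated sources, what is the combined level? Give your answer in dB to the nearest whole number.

For uncorrelated sources the intensities add, so convert each level to linear form, sum, and take 10·log₁₀ of the total.
Σ 10^(L/10) = 10^(96.7/10) + 10^(83.1/10) + 10^(93.6/10) = 7.172e+09.
L_total = 10·log₁₀(7.172e+09) = 98.56 dB.

99 dB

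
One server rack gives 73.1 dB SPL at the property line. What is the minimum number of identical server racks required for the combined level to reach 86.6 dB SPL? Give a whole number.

N identical sources give L₁ + 10·log₁₀ N, so require 10·log₁₀ N ≥ 86.6 − 73.1 = 13.5 dB.
N ≥ 10^(13.5/10) = 22.387, so N = 23.

23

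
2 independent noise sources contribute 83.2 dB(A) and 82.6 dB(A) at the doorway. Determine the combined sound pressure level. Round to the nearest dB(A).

86 dB(A)

For uncorrelated sources the intensities add, so convert each level to linear form, sum, and take 10·log₁₀ of the total.
Σ 10^(L/10) = 10^(83.2/10) + 10^(82.6/10) = 3.909e+08.
L_total = 10·log₁₀(3.909e+08) = 85.92 dB(A).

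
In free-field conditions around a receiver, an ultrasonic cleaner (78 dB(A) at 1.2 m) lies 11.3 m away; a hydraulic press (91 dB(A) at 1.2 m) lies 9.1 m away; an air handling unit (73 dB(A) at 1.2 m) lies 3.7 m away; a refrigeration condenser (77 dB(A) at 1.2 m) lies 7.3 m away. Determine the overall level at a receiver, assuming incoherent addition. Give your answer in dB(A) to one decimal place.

First find each source's level at the receiver (point-source: −20·log₁₀(r/r_ref)), then combine on an intensity basis.
ultrasonic cleaner: 78 − 20·log₁₀(11.3/1.2) = 78 − 19.48 = 58.52 dB(A).
hydraulic press: 91 − 20·log₁₀(9.1/1.2) = 91 − 17.60 = 73.40 dB(A).
air handling unit: 73 − 20·log₁₀(3.7/1.2) = 73 − 9.78 = 63.22 dB(A).
refrigeration condenser: 77 − 20·log₁₀(7.3/1.2) = 77 − 15.68 = 61.32 dB(A).
Σ 10^(L/10) = 2.606e+07 → L_total = 10·log₁₀(2.606e+07) = 74.16 dB(A).

74.2 dB(A)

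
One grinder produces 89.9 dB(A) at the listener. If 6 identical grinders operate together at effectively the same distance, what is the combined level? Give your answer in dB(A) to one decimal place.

97.7 dB(A)

With 6 equal, uncorrelated contributions the intensity is 6× that of one unit, giving a rise of 10·log₁₀ 6.
L_total = 89.9 + 10·log₁₀(6) = 89.9 + 7.782 = 97.68 dB(A).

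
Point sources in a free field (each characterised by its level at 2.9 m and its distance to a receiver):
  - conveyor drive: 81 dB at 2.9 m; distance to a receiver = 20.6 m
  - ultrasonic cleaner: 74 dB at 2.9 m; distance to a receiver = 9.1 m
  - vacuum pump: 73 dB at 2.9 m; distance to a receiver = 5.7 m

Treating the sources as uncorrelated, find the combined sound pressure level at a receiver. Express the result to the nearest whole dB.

First find each source's level at the receiver (point-source: −20·log₁₀(r/r_ref)), then combine on an intensity basis.
conveyor drive: 81 − 20·log₁₀(20.6/2.9) = 81 − 17.03 = 63.97 dB.
ultrasonic cleaner: 74 − 20·log₁₀(9.1/2.9) = 74 − 9.93 = 64.07 dB.
vacuum pump: 73 − 20·log₁₀(5.7/2.9) = 73 − 5.87 = 67.13 dB.
Σ 10^(L/10) = 1.021e+07 → L_total = 10·log₁₀(1.021e+07) = 70.09 dB.

70 dB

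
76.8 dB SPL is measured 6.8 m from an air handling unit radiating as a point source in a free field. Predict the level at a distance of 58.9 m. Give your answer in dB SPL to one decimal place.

58.0 dB SPL

Point-source attenuation: ΔL = 20·log₁₀(r₂/r₁) = 20·log₁₀(58.9/6.8) = 18.752 dB.
L₂ = 76.8 − 20·log₁₀(58.9/6.8) = 76.8 − 18.752 = 58.05 dB SPL.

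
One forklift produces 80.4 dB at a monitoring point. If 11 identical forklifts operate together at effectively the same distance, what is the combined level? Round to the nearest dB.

N identical incoherent sources raise the level by 10·log₁₀ N.
L_total = 80.4 + 10·log₁₀(11) = 80.4 + 10.414 = 90.81 dB.

91 dB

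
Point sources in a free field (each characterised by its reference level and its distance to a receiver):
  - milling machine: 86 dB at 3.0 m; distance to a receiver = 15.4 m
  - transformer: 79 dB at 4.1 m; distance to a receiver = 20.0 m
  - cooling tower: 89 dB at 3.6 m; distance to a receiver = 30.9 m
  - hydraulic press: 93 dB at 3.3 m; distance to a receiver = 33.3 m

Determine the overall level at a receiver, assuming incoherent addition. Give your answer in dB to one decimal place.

76.9 dB

First find each source's level at the receiver (point-source: −20·log₁₀(r/r_ref)), then combine on an intensity basis.
milling machine: 86 − 20·log₁₀(15.4/3.0) = 86 − 14.21 = 71.79 dB.
transformer: 79 − 20·log₁₀(20.0/4.1) = 79 − 13.76 = 65.24 dB.
cooling tower: 89 − 20·log₁₀(30.9/3.6) = 89 − 18.67 = 70.33 dB.
hydraulic press: 93 − 20·log₁₀(33.3/3.3) = 93 − 20.08 = 72.92 dB.
Σ 10^(L/10) = 4.882e+07 → L_total = 10·log₁₀(4.882e+07) = 76.89 dB.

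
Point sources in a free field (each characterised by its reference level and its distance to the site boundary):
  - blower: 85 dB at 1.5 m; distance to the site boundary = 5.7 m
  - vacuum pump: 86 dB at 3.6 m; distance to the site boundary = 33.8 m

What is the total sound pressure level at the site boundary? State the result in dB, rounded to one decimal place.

74.2 dB

Propagate each source to the receiver with L = L_ref − 20·log₁₀(r/r_ref), then add intensities.
blower: 85 − 20·log₁₀(5.7/1.5) = 85 − 11.60 = 73.40 dB.
vacuum pump: 86 − 20·log₁₀(33.8/3.6) = 86 − 19.45 = 66.55 dB.
Σ 10^(L/10) = 2.642e+07 → L_total = 10·log₁₀(2.642e+07) = 74.22 dB.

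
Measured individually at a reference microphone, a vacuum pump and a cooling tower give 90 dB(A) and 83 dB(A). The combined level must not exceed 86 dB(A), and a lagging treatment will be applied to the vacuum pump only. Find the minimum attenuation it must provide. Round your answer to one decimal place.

7.0 dB

The untreated sources together contribute 10^(83/10) = 1.995e+08, i.e. 83.00 dB(A).
The limit corresponds to 10^(86/10) = 3.981e+08; subtracting the fixed part leaves 1.986e+08 for the vacuum pump, i.e. 82.98 dB(A).
Required insertion loss = 90 − 82.98 = 7.02 dB.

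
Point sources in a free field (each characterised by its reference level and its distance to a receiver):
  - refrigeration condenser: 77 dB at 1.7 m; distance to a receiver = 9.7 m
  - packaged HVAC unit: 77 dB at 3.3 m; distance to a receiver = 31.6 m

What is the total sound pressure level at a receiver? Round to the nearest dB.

First find each source's level at the receiver (point-source: −20·log₁₀(r/r_ref)), then combine on an intensity basis.
refrigeration condenser: 77 − 20·log₁₀(9.7/1.7) = 77 − 15.13 = 61.87 dB.
packaged HVAC unit: 77 − 20·log₁₀(31.6/3.3) = 77 − 19.62 = 57.38 dB.
Σ 10^(L/10) = 2.086e+06 → L_total = 10·log₁₀(2.086e+06) = 63.19 dB.

63 dB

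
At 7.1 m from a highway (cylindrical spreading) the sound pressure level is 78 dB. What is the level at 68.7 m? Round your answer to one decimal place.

Line-source attenuation: ΔL = 10·log₁₀(r₂/r₁) = 10·log₁₀(68.7/7.1) = 9.857 dB.
L₂ = 78 − 10·log₁₀(68.7/7.1) = 78 − 9.857 = 68.14 dB.

68.1 dB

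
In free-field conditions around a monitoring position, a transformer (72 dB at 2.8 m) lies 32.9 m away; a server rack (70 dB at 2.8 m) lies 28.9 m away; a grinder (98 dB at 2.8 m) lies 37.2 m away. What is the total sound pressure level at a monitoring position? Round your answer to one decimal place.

First find each source's level at the receiver (point-source: −20·log₁₀(r/r_ref)), then combine on an intensity basis.
transformer: 72 − 20·log₁₀(32.9/2.8) = 72 − 21.40 = 50.60 dB.
server rack: 70 − 20·log₁₀(28.9/2.8) = 70 − 20.27 = 49.73 dB.
grinder: 98 − 20·log₁₀(37.2/2.8) = 98 − 22.47 = 75.53 dB.
Σ 10^(L/10) = 3.595e+07 → L_total = 10·log₁₀(3.595e+07) = 75.56 dB.

75.6 dB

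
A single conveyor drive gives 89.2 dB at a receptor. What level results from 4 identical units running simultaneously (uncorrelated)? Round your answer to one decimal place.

With 4 equal, uncorrelated contributions the intensity is 4× that of one unit, giving a rise of 10·log₁₀ 4.
L_total = 89.2 + 10·log₁₀(4) = 89.2 + 6.021 = 95.22 dB.

95.2 dB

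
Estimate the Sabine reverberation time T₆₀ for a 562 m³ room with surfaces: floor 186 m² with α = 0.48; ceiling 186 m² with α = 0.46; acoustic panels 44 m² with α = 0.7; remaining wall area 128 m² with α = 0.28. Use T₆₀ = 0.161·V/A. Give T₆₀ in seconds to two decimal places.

0.37 s

A = Σ Sᵢαᵢ = 186·0.48 + 186·0.46 + 44·0.7 + 128·0.28 = 241.48 m².
T₆₀ = 0.161 × 562 / 241.48 = 0.375 s.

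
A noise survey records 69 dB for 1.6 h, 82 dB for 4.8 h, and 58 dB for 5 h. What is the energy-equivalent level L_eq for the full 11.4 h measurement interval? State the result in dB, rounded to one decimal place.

Weight each interval's intensity by its duration and average over T = 11.4 h:
Σ tᵢ·10^(Lᵢ/10) = 1.6·10^(69/10) + 4.8·10^(82/10) + 5·10^(58/10) = 7.766e+08.
L_eq = 10·log₁₀(7.766e+08/11.4) = 78.33 dB.

78.3 dB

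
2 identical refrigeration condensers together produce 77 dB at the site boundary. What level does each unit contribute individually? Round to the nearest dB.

74 dB

Dividing the total intensity by 2 lowers the level by 10·log₁₀ 2 = 3.010 dB: L₁ = 77 − 3.010.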